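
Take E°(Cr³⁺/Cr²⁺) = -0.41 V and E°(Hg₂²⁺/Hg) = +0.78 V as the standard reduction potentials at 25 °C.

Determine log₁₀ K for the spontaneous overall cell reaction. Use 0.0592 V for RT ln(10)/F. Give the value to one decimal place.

Cathode: Hg₂²⁺/Hg; anode: Cr³⁺/Cr²⁺. E°cell = +1.19 V, n = 2.
log K = nE°cell / 0.0592 = (2)(+1.19) / 0.0592 = 40.2.

40.2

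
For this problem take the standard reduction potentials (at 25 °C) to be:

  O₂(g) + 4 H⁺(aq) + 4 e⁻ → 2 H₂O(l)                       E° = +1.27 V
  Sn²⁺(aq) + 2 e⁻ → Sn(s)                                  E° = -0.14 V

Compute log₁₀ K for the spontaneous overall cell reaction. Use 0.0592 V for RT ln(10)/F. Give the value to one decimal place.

95.3

Cathode: O₂/H₂O; anode: Sn²⁺/Sn. E°cell = +1.41 V, n = 4.
log K = nE°cell / 0.0592 = (4)(+1.41) / 0.0592 = 95.3.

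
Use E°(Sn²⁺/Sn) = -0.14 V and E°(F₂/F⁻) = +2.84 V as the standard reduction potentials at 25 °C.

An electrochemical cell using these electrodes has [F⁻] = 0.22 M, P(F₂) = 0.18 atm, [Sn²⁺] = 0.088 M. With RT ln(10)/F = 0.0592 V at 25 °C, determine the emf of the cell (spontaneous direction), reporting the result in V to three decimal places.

F₂/F⁻ is the cathode (higher E°), Sn²⁺/Sn the anode: E°cell = +2.84 − (-0.14) = +2.98 V, n = 2.
Overall: F₂(g) + Sn(s) → 2 F⁻(aq) + Sn²⁺(aq)
Q = [F⁻]^2·[Sn²⁺] / (P(F₂)); log Q = -1.626.
E = E° − (0.0592/n) log Q = +2.98 − (0.0592/2)(-1.626) = +3.028 V.

+3.028 V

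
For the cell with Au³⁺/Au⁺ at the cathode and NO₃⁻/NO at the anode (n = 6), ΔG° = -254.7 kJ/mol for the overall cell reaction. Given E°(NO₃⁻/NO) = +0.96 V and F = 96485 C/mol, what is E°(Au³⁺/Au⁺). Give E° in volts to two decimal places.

E°cell = −ΔG°/(nF) = −(-254.7×10³)/((6)(96485)) = +0.440 V.
Since Au³⁺/Au⁺ is the cathode and NO₃⁻/NO the anode, E°cell = E°(Au³⁺/Au⁺) − E°(NO₃⁻/NO).
So E°(Au³⁺/Au⁺) = E°cell + E°(NO₃⁻/NO) = +0.440 + (+0.96) = +1.40 V.

+1.40 V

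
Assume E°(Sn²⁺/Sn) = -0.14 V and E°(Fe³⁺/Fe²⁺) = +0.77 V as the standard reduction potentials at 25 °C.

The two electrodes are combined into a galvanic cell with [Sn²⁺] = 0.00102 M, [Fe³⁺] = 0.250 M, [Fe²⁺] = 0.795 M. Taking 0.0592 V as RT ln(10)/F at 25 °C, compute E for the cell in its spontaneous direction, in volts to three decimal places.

Fe³⁺/Fe²⁺ is the cathode (higher E°), Sn²⁺/Sn the anode: E°cell = +0.77 − (-0.14) = +0.91 V, n = 2.
Overall: 2 Fe³⁺(aq) + Sn(s) → 2 Fe²⁺(aq) + Sn²⁺(aq)
Q = [Fe²⁺]^2·[Sn²⁺] / ([Fe³⁺]^2); log Q = -1.987.
E = E° − (0.0592/n) log Q = +0.91 − (0.0592/2)(-1.987) = +0.969 V.

+0.969 V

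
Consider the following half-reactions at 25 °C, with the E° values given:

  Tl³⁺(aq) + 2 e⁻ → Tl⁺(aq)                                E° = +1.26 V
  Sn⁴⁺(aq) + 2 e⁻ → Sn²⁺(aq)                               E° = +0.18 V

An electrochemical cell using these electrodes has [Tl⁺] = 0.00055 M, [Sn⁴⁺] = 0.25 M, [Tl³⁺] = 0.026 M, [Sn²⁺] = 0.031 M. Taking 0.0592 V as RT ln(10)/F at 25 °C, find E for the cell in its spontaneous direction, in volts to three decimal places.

+1.103 V

Tl³⁺/Tl⁺ is the cathode (higher E°), Sn⁴⁺/Sn²⁺ the anode: E°cell = +1.26 − (+0.18) = +1.08 V, n = 2.
Overall: Tl³⁺(aq) + Sn²⁺(aq) → Tl⁺(aq) + Sn⁴⁺(aq)
Q = [Tl⁺]·[Sn⁴⁺] / ([Tl³⁺]·[Sn²⁺]); log Q = -0.768.
E = E° − (0.0592/n) log Q = +1.08 − (0.0592/2)(-0.768) = +1.103 V.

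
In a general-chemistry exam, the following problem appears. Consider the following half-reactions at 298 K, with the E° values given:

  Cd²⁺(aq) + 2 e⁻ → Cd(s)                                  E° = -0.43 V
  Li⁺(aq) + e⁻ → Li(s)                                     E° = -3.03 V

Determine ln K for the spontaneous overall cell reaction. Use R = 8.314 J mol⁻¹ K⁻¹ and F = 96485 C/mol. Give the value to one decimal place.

202.5

Cathode: Cd²⁺/Cd; anode: Li⁺/Li. E°cell = (-0.43) − (-3.03) = +2.60 V, with n = 2.
ΔG° = −nFE° = −RT ln K, so ln K = nFE°/(RT) = (2)(96485)(+2.60) / ((8.314)(298)) = 202.506.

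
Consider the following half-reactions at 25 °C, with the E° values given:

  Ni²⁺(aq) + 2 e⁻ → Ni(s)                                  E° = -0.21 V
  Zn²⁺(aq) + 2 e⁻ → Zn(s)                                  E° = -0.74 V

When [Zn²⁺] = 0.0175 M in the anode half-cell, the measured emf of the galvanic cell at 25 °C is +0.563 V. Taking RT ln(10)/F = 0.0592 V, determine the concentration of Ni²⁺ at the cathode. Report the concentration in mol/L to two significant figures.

0.23 M

Ni²⁺/Ni is the cathode, Zn²⁺/Zn the anode: E°cell = +0.53 V, n = 2.
Overall reaction: Ni²⁺(aq) + Zn(s) → Ni(s) + Zn²⁺(aq); Q = [Zn²⁺]^1/[Ni²⁺]^1.
From E = E° − (0.0592/n) log Q: log Q = (E° − E)·n/0.0592 = (+0.53 − (+0.563))·2/0.0592 = -1.1149.
So 1·log[Ni²⁺] = 1·log(0.0175) − log Q = -1.7570 − (-1.1149) = -0.6421; [Ni²⁺] = 10^(-0.6421) ≈ 0.23 M.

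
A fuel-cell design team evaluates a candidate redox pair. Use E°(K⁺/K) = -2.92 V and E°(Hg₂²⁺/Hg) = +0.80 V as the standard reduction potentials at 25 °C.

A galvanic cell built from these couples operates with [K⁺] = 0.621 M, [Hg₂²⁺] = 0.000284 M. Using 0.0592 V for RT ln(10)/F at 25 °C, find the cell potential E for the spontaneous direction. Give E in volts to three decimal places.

+3.627 V

Hg₂²⁺/Hg is the cathode (higher E°), K⁺/K the anode: E°cell = +0.80 − (-2.92) = +3.72 V, n = 2.
Overall: Hg₂²⁺(aq) + 2 K(s) → 2 Hg(l) + 2 K⁺(aq)
Q = [K⁺]^2 / ([Hg₂²⁺]); log Q = 3.133.
E = E° − (0.0592/n) log Q = +3.72 − (0.0592/2)(3.133) = +3.627 V.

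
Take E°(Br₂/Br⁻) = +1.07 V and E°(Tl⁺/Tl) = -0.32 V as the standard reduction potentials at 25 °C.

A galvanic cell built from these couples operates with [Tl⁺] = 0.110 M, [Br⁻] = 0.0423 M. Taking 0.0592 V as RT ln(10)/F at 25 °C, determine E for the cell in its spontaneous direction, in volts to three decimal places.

+1.528 V

Br₂/Br⁻ is the cathode (higher E°), Tl⁺/Tl the anode: E°cell = +1.07 − (-0.32) = +1.39 V, n = 2.
Overall: Br₂(l) + 2 Tl(s) → 2 Br⁻(aq) + 2 Tl⁺(aq)
Q = [Br⁻]^2·[Tl⁺]^2; log Q = -4.665.
E = E° − (0.0592/n) log Q = +1.39 − (0.0592/2)(-4.665) = +1.528 V.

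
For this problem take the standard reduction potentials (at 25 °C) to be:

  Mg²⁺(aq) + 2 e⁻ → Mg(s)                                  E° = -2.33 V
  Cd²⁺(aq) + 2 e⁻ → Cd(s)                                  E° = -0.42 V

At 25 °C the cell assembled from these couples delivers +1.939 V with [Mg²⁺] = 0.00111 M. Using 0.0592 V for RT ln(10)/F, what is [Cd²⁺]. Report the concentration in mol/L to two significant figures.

Cd²⁺/Cd is the cathode, Mg²⁺/Mg the anode: E°cell = +1.91 V, n = 2.
Overall reaction: Cd²⁺(aq) + Mg(s) → Cd(s) + Mg²⁺(aq); Q = [Mg²⁺]^1/[Cd²⁺]^1.
From E = E° − (0.0592/n) log Q: log Q = (E° − E)·n/0.0592 = (+1.91 − (+1.939))·2/0.0592 = -0.9797.
So 1·log[Cd²⁺] = 1·log(0.00111) − log Q = -2.9547 − (-0.9797) = -1.9750; [Cd²⁺] = 10^(-1.9750) ≈ 0.011 M.

0.011 M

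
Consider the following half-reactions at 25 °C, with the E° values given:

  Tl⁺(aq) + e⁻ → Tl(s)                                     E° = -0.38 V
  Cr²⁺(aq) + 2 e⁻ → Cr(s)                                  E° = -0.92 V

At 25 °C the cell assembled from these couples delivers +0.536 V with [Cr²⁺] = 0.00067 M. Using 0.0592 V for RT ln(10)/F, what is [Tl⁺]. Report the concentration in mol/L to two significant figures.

Tl⁺/Tl is the cathode, Cr²⁺/Cr the anode: E°cell = +0.54 V, n = 2.
Overall reaction: 2 Tl⁺(aq) + Cr(s) → 2 Tl(s) + Cr²⁺(aq); Q = [Cr²⁺]^1/[Tl⁺]^2.
From E = E° − (0.0592/n) log Q: log Q = (E° − E)·n/0.0592 = (+0.54 − (+0.536))·2/0.0592 = 0.1351.
So 2·log[Tl⁺] = 1·log(0.00067) − log Q = -3.1739 − (0.1351) = -3.3090; log[Tl⁺] = -3.3090 / 2 = -1.6545; [Tl⁺] = 10^(-1.6545) ≈ 0.022 M.

0.022 M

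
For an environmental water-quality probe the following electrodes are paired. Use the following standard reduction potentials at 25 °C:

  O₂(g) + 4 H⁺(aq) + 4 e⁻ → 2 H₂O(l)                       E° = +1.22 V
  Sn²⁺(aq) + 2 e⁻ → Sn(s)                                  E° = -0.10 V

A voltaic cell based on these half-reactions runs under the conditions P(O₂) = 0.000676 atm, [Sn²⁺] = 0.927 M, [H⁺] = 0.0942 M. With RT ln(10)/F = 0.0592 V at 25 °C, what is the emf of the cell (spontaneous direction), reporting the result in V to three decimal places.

O₂/H₂O is the cathode (higher E°), Sn²⁺/Sn the anode: E°cell = +1.22 − (-0.10) = +1.32 V, n = 4.
Overall: O₂(g) + 4 H⁺(aq) + 2 Sn(s) → 2 H₂O(l) + 2 Sn²⁺(aq)
Q = [Sn²⁺]^2 / (P(O₂)·[H⁺]^4); log Q = 7.208.
E = E° − (0.0592/n) log Q = +1.32 − (0.0592/4)(7.208) = +1.213 V.

+1.213 V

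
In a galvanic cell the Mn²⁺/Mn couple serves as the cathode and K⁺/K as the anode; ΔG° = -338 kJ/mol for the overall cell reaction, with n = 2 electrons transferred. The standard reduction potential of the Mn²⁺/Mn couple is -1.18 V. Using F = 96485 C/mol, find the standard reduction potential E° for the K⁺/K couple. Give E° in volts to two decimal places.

-2.93 V

E°cell = −ΔG°/(nF) = −(-338×10³)/((2)(96485)) = +1.752 V.
Since Mn²⁺/Mn is the cathode and K⁺/K the anode, E°cell = E°(Mn²⁺/Mn) − E°(K⁺/K).
So E°(K⁺/K) = E°(Mn²⁺/Mn) − E°cell = (-1.18) − (+1.752) = -2.93 V.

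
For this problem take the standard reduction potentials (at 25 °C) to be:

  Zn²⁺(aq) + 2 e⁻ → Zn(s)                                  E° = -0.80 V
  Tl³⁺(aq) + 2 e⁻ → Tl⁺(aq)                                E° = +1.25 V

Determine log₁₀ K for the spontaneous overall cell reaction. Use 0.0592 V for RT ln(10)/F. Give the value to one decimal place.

Cathode: Tl³⁺/Tl⁺; anode: Zn²⁺/Zn. E°cell = +2.05 V, n = 2.
log K = nE°cell / 0.0592 = (2)(+2.05) / 0.0592 = 69.3.

69.3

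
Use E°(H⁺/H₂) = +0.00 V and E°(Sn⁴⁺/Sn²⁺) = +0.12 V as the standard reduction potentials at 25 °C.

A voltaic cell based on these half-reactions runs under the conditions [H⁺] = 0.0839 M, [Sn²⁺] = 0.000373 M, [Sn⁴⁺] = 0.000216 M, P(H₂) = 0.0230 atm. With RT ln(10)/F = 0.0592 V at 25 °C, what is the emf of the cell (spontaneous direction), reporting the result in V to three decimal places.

+0.128 V

Sn⁴⁺/Sn²⁺ is the cathode (higher E°), H⁺/H₂ the anode: E°cell = +0.12 − (+0.00) = +0.12 V, n = 2.
Overall: Sn⁴⁺(aq) + H₂(g) → Sn²⁺(aq) + 2 H⁺(aq)
Q = [Sn²⁺]·[H⁺]^2 / ([Sn⁴⁺]·P(H₂)); log Q = -0.277.
E = E° − (0.0592/n) log Q = +0.12 − (0.0592/2)(-0.277) = +0.128 V.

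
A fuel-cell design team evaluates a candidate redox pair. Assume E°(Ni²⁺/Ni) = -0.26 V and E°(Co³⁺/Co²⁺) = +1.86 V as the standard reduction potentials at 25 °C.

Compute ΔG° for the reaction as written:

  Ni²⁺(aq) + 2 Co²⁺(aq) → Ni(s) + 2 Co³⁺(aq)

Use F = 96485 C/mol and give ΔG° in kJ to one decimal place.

+409.1 kJ

As written, Ni²⁺/Ni is reduced (cathode) and Co³⁺/Co²⁺ is oxidised (anode), so E°cell = (-0.26) − (+1.86) = -2.12 V.
Balancing electrons gives n = 2.
ΔG° = −nFE° = −(2)(96485)(-2.12) = 409,096 J = +409.1 kJ.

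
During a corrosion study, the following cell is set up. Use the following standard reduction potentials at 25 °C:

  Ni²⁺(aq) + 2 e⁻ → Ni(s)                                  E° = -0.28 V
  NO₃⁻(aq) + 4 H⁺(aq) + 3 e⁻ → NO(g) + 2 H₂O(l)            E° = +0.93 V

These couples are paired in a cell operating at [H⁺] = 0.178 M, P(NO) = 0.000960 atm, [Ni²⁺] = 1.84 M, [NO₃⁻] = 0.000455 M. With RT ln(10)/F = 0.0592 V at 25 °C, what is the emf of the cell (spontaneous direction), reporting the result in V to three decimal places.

NO₃⁻/NO is the cathode (higher E°), Ni²⁺/Ni the anode: E°cell = +0.93 − (-0.28) = +1.21 V, n = 6.
Overall: 2 NO₃⁻(aq) + 8 H⁺(aq) + 3 Ni(s) → 2 NO(g) + 4 H₂O(l) + 3 Ni²⁺(aq)
Q = P(NO)^2·[Ni²⁺]^3 / ([NO₃⁻]^2·[H⁺]^8); log Q = 7.440.
E = E° − (0.0592/n) log Q = +1.21 − (0.0592/6)(7.440) = +1.137 V.

+1.137 V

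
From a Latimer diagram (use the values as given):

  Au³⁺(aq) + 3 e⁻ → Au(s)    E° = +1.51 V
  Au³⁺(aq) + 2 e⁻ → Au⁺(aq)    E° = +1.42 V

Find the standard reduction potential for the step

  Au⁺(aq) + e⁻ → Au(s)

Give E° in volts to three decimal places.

Sequential free energies add, so n₃E°₃ = n₁E°₁ + n₂E°₂.
With n₃ = 3, and the known step contributing 2×(+1.42) V, the unknown satisfies 1·E° = 3×(+1.51) − 2×(+1.42) = +1.690.
E° = +1.690 / 1 = +1.690 V.

+1.690 V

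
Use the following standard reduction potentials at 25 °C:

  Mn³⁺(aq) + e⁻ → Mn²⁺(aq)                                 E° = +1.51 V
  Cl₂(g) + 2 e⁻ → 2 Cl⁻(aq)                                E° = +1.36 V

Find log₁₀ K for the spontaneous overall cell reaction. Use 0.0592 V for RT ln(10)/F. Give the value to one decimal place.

5.1

Cathode: Mn³⁺/Mn²⁺; anode: Cl₂/Cl⁻. E°cell = +0.15 V, n = 2.
log K = nE°cell / 0.0592 = (2)(+0.15) / 0.0592 = 5.1.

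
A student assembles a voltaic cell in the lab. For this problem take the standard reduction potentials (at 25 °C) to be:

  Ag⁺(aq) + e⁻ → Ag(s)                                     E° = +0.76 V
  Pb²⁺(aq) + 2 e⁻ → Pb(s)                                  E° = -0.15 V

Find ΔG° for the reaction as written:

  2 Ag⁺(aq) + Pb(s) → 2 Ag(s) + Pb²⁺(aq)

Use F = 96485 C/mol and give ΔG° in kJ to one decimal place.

As written, Ag⁺/Ag is reduced (cathode) and Pb²⁺/Pb is oxidised (anode), so E°cell = (+0.76) − (-0.15) = +0.91 V.
Balancing electrons gives n = 2.
ΔG° = −nFE° = −(2)(96485)(+0.91) = -175,603 J = -175.6 kJ.

-175.6 kJ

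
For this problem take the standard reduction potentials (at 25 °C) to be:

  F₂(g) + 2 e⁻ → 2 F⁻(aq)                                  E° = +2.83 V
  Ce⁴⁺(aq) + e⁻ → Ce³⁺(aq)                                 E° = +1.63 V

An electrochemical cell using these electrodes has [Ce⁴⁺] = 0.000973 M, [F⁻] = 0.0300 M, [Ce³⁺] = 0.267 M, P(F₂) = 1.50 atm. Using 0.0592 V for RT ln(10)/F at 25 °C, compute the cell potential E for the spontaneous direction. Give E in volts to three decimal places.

+1.440 V

F₂/F⁻ is the cathode (higher E°), Ce⁴⁺/Ce³⁺ the anode: E°cell = +2.83 − (+1.63) = +1.20 V, n = 2.
Overall: F₂(g) + 2 Ce³⁺(aq) → 2 F⁻(aq) + 2 Ce⁴⁺(aq)
Q = [F⁻]^2·[Ce⁴⁺]^2 / (P(F₂)·[Ce³⁺]^2); log Q = -8.099.
E = E° − (0.0592/n) log Q = +1.20 − (0.0592/2)(-8.099) = +1.440 V.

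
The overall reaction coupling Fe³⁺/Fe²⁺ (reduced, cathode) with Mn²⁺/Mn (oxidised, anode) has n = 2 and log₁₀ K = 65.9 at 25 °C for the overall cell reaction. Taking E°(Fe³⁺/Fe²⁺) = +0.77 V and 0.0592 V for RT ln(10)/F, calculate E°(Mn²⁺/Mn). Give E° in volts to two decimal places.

E°cell = (0.0592/n)·log K = (0.0592/2)(65.9) = +1.951 V.
Since Fe³⁺/Fe²⁺ is the cathode and Mn²⁺/Mn the anode, E°cell = E°(Fe³⁺/Fe²⁺) − E°(Mn²⁺/Mn).
So E°(Mn²⁺/Mn) = E°(Fe³⁺/Fe²⁺) − E°cell = (+0.77) − (+1.951) = -1.18 V.

-1.18 V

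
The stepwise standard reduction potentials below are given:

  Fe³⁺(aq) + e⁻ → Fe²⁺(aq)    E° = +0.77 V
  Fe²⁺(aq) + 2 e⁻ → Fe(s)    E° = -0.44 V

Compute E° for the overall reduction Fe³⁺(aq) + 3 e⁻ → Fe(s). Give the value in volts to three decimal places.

-0.037 V

Standard free energies of sequential steps add: ΔG°₃ = ΔG°₁ + ΔG°₂, so n₃E°₃ = n₁E°₁ + n₂E°₂.
E°₃ = (1×+0.77 + 2×-0.44) / 3 = (-0.110) / 3 = -0.037 V.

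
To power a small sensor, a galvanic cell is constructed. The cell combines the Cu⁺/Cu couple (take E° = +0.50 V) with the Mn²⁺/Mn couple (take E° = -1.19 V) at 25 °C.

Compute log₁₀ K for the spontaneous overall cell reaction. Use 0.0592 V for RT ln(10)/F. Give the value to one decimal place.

57.1

Cathode: Cu⁺/Cu; anode: Mn²⁺/Mn. E°cell = +1.69 V, n = 2.
log K = nE°cell / 0.0592 = (2)(+1.69) / 0.0592 = 57.1.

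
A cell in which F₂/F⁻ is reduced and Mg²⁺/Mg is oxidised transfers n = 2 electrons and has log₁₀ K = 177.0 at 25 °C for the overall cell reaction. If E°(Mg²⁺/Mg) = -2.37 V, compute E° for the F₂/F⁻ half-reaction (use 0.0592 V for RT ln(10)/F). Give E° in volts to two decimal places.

E°cell = (0.0592/n)·log K = (0.0592/2)(177.0) = +5.239 V.
Since F₂/F⁻ is the cathode and Mg²⁺/Mg the anode, E°cell = E°(F₂/F⁻) − E°(Mg²⁺/Mg).
So E°(F₂/F⁻) = E°cell + E°(Mg²⁺/Mg) = +5.239 + (-2.37) = +2.87 V.

+2.87 V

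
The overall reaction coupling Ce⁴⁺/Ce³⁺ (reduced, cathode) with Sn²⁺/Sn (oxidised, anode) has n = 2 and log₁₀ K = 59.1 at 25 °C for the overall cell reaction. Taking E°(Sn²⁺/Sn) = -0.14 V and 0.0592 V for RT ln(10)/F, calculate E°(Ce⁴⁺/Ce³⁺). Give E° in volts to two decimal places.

+1.61 V

E°cell = (0.0592/n)·log K = (0.0592/2)(59.1) = +1.749 V.
Since Ce⁴⁺/Ce³⁺ is the cathode and Sn²⁺/Sn the anode, E°cell = E°(Ce⁴⁺/Ce³⁺) − E°(Sn²⁺/Sn).
So E°(Ce⁴⁺/Ce³⁺) = E°cell + E°(Sn²⁺/Sn) = +1.749 + (-0.14) = +1.61 V.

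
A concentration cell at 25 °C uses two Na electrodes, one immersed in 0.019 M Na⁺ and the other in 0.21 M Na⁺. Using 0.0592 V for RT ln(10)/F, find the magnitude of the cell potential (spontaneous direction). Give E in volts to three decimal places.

+0.062 V

For a concentration cell E°cell = 0. The 0.21 M side is the cathode (reduction is favoured where [Na⁺] is higher).
With n = 1, E = −(0.0592/1) log([Na⁺]ₐₙ/[Na⁺]꜀ₐₜ) = −(0.0592/1) log(0.019/0.21) = −(0.0592/1)(-1.043) = +0.062 V.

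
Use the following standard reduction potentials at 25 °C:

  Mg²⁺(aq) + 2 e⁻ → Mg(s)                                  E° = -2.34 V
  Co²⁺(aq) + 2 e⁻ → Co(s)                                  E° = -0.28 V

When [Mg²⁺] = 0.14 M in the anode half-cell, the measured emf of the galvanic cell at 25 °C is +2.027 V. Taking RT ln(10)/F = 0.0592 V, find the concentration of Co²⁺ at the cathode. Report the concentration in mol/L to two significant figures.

Co²⁺/Co is the cathode, Mg²⁺/Mg the anode: E°cell = +2.06 V, n = 2.
Overall reaction: Co²⁺(aq) + Mg(s) → Co(s) + Mg²⁺(aq); Q = [Mg²⁺]^1/[Co²⁺]^1.
From E = E° − (0.0592/n) log Q: log Q = (E° − E)·n/0.0592 = (+2.06 − (+2.027))·2/0.0592 = 1.1149.
So 1·log[Co²⁺] = 1·log(0.14) − log Q = -0.8539 − (1.1149) = -1.9688; [Co²⁺] = 10^(-1.9688) ≈ 0.011 M.

0.011 M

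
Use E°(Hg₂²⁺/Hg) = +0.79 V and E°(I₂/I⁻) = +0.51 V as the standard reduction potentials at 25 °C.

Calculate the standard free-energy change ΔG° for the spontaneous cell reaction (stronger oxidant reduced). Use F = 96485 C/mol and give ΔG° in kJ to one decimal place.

-54.0 kJ

Hg₂²⁺/Hg (E° = +0.79 V) is the cathode; I₂/I⁻ (E° = +0.51 V) is the anode, so E°cell = +0.28 V.
Balancing electrons gives n = 2 (lcm of 2 and 2).
ΔG° = −nFE° = −(2)(96485)(+0.28) = -54,032 J = -54.0 kJ.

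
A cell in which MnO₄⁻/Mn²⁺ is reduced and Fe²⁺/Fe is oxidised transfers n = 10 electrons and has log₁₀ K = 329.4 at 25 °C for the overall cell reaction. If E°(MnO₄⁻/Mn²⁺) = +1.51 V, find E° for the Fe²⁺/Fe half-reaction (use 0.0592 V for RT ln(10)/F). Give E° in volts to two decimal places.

E°cell = (0.0592/n)·log K = (0.0592/10)(329.4) = +1.950 V.
Since MnO₄⁻/Mn²⁺ is the cathode and Fe²⁺/Fe the anode, E°cell = E°(MnO₄⁻/Mn²⁺) − E°(Fe²⁺/Fe).
So E°(Fe²⁺/Fe) = E°(MnO₄⁻/Mn²⁺) − E°cell = (+1.51) − (+1.950) = -0.44 V.

-0.44 V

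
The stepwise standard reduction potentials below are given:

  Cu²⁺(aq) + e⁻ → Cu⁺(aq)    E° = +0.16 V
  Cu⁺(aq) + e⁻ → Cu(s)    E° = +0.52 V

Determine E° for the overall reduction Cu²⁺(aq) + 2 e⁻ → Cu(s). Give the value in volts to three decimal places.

Since ΔG° = −nFE° is additive over sequential reductions, n₃E°₃ = n₁E°₁ + n₂E°₂.
E°₃ = (1×+0.16 + 1×+0.52) / 2 = (+0.680) / 2 = +0.340 V.

+0.340 V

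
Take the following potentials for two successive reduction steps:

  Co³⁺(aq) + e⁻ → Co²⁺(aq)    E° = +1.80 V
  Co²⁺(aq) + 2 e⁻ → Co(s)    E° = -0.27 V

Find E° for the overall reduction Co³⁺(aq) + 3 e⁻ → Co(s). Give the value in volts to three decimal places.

+0.420 V

Since ΔG° = −nFE° is additive over sequential reductions, n₃E°₃ = n₁E°₁ + n₂E°₂.
E°₃ = (1×+1.80 + 2×-0.27) / 3 = (+1.260) / 3 = +0.420 V.
Simply averaging or adding the two E° values would be wrong; the electron-weighted sum is required.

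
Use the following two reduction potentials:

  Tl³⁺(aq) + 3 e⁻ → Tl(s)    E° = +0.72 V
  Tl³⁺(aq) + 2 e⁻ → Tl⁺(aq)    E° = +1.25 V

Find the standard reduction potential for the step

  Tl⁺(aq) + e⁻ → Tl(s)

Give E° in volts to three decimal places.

-0.340 V

Sequential free energies add, so n₃E°₃ = n₁E°₁ + n₂E°₂.
With n₃ = 3, and the known step contributing 2×(+1.25) V, the unknown satisfies 1·E° = 3×(+0.72) − 2×(+1.25) = -0.340.
E° = -0.340 / 1 = -0.340 V.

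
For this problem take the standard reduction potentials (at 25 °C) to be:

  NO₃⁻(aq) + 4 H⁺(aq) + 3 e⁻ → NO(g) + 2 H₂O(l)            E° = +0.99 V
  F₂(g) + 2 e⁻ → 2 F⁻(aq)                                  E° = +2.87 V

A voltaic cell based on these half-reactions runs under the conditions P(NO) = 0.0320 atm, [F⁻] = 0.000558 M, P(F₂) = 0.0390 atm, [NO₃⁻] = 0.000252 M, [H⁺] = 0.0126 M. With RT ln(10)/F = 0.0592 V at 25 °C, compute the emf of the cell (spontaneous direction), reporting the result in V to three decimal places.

F₂/F⁻ is the cathode (higher E°), NO₃⁻/NO the anode: E°cell = +2.87 − (+0.99) = +1.88 V, n = 6.
Overall: 3 F₂(g) + 2 NO(g) + 4 H₂O(l) → 6 F⁻(aq) + 2 NO₃⁻(aq) + 8 H⁺(aq)
Q = [F⁻]^6·[NO₃⁻]^2·[H⁺]^8 / (P(F₂)^3·P(NO)^2); log Q = -34.698.
E = E° − (0.0592/n) log Q = +1.88 − (0.0592/6)(-34.698) = +2.222 V.

+2.222 V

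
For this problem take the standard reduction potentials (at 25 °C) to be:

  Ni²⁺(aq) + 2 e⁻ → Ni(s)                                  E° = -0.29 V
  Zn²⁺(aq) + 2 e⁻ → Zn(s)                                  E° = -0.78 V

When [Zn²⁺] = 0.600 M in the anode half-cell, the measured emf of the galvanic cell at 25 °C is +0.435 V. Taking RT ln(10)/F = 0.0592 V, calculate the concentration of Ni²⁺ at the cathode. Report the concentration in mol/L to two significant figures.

Ni²⁺/Ni is the cathode, Zn²⁺/Zn the anode: E°cell = +0.49 V, n = 2.
Overall reaction: Ni²⁺(aq) + Zn(s) → Ni(s) + Zn²⁺(aq); Q = [Zn²⁺]^1/[Ni²⁺]^1.
From E = E° − (0.0592/n) log Q: log Q = (E° − E)·n/0.0592 = (+0.49 − (+0.435))·2/0.0592 = 1.8581.
So 1·log[Ni²⁺] = 1·log(0.6) − log Q = -0.2218 − (1.8581) = -2.0799; [Ni²⁺] = 10^(-2.0799) ≈ 0.0083 M.

0.0083 M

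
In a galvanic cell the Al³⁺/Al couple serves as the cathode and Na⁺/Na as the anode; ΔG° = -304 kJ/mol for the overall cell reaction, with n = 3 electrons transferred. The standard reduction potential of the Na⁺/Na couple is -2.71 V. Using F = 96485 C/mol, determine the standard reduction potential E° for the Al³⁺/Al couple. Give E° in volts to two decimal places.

E°cell = −ΔG°/(nF) = −(-304×10³)/((3)(96485)) = +1.050 V.
Since Al³⁺/Al is the cathode and Na⁺/Na the anode, E°cell = E°(Al³⁺/Al) − E°(Na⁺/Na).
So E°(Al³⁺/Al) = E°cell + E°(Na⁺/Na) = +1.050 + (-2.71) = -1.66 V.

-1.66 V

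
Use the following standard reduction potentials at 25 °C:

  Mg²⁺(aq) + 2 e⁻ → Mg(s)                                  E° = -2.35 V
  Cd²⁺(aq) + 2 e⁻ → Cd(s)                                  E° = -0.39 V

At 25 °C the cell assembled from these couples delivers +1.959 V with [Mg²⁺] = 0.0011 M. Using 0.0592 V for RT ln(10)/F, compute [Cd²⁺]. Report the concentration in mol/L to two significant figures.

Cd²⁺/Cd is the cathode, Mg²⁺/Mg the anode: E°cell = +1.96 V, n = 2.
Overall reaction: Cd²⁺(aq) + Mg(s) → Cd(s) + Mg²⁺(aq); Q = [Mg²⁺]^1/[Cd²⁺]^1.
From E = E° − (0.0592/n) log Q: log Q = (E° − E)·n/0.0592 = (+1.96 − (+1.959))·2/0.0592 = 0.0338.
So 1·log[Cd²⁺] = 1·log(0.0011) − log Q = -2.9586 − (0.0338) = -2.9924; [Cd²⁺] = 10^(-2.9924) ≈ 0.0010 M.

0.0010 M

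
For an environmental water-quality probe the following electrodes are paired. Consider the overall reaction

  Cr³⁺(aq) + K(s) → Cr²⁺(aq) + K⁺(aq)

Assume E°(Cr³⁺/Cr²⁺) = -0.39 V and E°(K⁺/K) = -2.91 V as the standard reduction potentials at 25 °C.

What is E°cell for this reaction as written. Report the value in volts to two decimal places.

The Cr³⁺/Cr²⁺ couple has the higher reduction potential, so it is the cathode; K⁺/K is oxidised at the anode.
E°cell = E°(cathode) − E°(anode) = (-0.39) − (-2.91) = +2.52 V.

+2.52 V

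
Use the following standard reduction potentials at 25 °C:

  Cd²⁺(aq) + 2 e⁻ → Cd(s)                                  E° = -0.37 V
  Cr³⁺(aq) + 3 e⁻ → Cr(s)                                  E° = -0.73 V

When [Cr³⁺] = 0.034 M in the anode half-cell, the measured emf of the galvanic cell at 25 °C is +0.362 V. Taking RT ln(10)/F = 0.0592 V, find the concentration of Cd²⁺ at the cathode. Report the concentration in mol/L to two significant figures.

0.12 M

Cd²⁺/Cd is the cathode, Cr³⁺/Cr the anode: E°cell = +0.36 V, n = 6.
Overall reaction: 3 Cd²⁺(aq) + 2 Cr(s) → 3 Cd(s) + 2 Cr³⁺(aq); Q = [Cr³⁺]^2/[Cd²⁺]^3.
From E = E° − (0.0592/n) log Q: log Q = (E° − E)·n/0.0592 = (+0.36 − (+0.362))·6/0.0592 = -0.2027.
So 3·log[Cd²⁺] = 2·log(0.034) − log Q = -2.9370 − (-0.2027) = -2.7343; log[Cd²⁺] = -2.7343 / 3 = -0.9114; [Cd²⁺] = 10^(-0.9114) ≈ 0.12 M.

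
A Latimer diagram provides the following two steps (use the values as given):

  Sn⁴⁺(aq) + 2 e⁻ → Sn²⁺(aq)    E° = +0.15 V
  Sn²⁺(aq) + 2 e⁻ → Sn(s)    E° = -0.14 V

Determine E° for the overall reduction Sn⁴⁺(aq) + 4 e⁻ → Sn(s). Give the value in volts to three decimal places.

Standard free energies of sequential steps add: ΔG°₃ = ΔG°₁ + ΔG°₂, so n₃E°₃ = n₁E°₁ + n₂E°₂.
E°₃ = (2×+0.15 + 2×-0.14) / 4 = (+0.020) / 4 = +0.005 V.

+0.005 V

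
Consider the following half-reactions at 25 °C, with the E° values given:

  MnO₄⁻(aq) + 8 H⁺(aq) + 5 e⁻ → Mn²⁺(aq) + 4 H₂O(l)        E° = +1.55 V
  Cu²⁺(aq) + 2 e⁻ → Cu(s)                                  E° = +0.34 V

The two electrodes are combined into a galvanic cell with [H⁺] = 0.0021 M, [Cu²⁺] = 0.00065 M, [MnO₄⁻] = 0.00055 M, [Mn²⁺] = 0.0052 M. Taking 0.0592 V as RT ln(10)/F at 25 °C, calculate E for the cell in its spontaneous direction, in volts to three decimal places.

+1.039 V

MnO₄⁻/Mn²⁺ is the cathode (higher E°), Cu²⁺/Cu the anode: E°cell = +1.55 − (+0.34) = +1.21 V, n = 10.
Overall: 2 MnO₄⁻(aq) + 16 H⁺(aq) + 5 Cu(s) → 2 Mn²⁺(aq) + 8 H₂O(l) + 5 Cu²⁺(aq)
Q = [Mn²⁺]^2·[Cu²⁺]^5 / ([MnO₄⁻]^2·[H⁺]^16); log Q = 28.860.
E = E° − (0.0592/n) log Q = +1.21 − (0.0592/10)(28.860) = +1.039 V.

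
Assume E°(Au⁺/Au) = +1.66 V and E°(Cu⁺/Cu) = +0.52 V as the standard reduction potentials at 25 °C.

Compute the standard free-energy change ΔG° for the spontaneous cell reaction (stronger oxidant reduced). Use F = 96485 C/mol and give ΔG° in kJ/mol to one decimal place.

Au⁺/Au (E° = +1.66 V) is the cathode; Cu⁺/Cu (E° = +0.52 V) is the anode, so E°cell = +1.14 V.
Balancing electrons gives n = 1 (lcm of 1 and 1).
ΔG° = −nFE° = −(1)(96485)(+1.14) = -109,993 J = -110.0 kJ/mol.

-110.0 kJ/mol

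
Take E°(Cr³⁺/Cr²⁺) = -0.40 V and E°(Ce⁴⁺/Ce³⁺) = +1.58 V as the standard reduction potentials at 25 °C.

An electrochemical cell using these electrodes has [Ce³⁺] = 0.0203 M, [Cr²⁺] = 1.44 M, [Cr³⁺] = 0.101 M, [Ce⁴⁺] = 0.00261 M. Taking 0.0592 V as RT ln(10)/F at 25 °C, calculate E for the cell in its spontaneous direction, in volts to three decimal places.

+1.996 V

Ce⁴⁺/Ce³⁺ is the cathode (higher E°), Cr³⁺/Cr²⁺ the anode: E°cell = +1.58 − (-0.40) = +1.98 V, n = 1.
Overall: Ce⁴⁺(aq) + Cr²⁺(aq) → Ce³⁺(aq) + Cr³⁺(aq)
Q = [Ce³⁺]·[Cr³⁺] / ([Ce⁴⁺]·[Cr²⁺]); log Q = -0.263.
E = E° − (0.0592/n) log Q = +1.98 − (0.0592/1)(-0.263) = +1.996 V.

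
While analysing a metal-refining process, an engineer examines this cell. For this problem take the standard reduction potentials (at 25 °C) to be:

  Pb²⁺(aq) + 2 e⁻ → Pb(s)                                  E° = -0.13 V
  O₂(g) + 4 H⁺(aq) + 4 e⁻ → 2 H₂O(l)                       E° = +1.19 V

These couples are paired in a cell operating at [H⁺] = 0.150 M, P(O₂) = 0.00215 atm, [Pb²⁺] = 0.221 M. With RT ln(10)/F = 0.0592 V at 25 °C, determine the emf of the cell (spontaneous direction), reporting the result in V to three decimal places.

O₂/H₂O is the cathode (higher E°), Pb²⁺/Pb the anode: E°cell = +1.19 − (-0.13) = +1.32 V, n = 4.
Overall: O₂(g) + 4 H⁺(aq) + 2 Pb(s) → 2 H₂O(l) + 2 Pb²⁺(aq)
Q = [Pb²⁺]^2 / (P(O₂)·[H⁺]^4); log Q = 4.652.
E = E° − (0.0592/n) log Q = +1.32 − (0.0592/4)(4.652) = +1.251 V.

+1.251 V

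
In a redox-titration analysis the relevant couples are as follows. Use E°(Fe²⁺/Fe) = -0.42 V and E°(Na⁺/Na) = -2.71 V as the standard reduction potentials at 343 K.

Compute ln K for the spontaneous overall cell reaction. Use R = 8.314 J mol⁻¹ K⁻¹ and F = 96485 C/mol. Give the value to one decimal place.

155.0

Cathode: Fe²⁺/Fe; anode: Na⁺/Na. E°cell = (-0.42) − (-2.71) = +2.29 V, with n = 2.
ΔG° = −nFE° = −RT ln K, so ln K = nFE°/(RT) = (2)(96485)(+2.29) / ((8.314)(343)) = 154.961.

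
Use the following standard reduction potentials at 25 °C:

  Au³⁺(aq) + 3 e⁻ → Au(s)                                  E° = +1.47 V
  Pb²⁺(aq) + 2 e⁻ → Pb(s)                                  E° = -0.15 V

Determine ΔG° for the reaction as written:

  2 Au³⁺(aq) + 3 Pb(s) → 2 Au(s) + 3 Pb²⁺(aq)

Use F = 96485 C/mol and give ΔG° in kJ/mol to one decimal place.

As written, Au³⁺/Au is reduced (cathode) and Pb²⁺/Pb is oxidised (anode), so E°cell = (+1.47) − (-0.15) = +1.62 V.
Balancing electrons gives n = 6.
ΔG° = −nFE° = −(6)(96485)(+1.62) = -937,834 J = -937.8 kJ/mol.

-937.8 kJ/mol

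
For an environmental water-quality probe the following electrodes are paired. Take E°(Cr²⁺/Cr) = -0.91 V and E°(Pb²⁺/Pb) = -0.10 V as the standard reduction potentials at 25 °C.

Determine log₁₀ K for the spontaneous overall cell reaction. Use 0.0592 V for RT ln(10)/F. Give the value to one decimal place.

27.4

Cathode: Pb²⁺/Pb; anode: Cr²⁺/Cr. E°cell = +0.81 V, n = 2.
log K = nE°cell / 0.0592 = (2)(+0.81) / 0.0592 = 27.4.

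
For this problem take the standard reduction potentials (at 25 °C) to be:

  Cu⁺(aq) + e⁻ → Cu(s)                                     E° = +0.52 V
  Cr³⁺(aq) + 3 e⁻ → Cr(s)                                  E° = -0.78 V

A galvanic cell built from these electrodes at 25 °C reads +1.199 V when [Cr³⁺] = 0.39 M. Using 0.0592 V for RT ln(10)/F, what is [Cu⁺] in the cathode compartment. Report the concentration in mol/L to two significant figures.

0.014 M

Cu⁺/Cu is the cathode, Cr³⁺/Cr the anode: E°cell = +1.30 V, n = 3.
Overall reaction: 3 Cu⁺(aq) + Cr(s) → 3 Cu(s) + Cr³⁺(aq); Q = [Cr³⁺]^1/[Cu⁺]^3.
From E = E° − (0.0592/n) log Q: log Q = (E° − E)·n/0.0592 = (+1.30 − (+1.199))·3/0.0592 = 5.1182.
So 3·log[Cu⁺] = 1·log(0.39) − log Q = -0.4089 − (5.1182) = -5.5271; log[Cu⁺] = -5.5271 / 3 = -1.8424; [Cu⁺] = 10^(-1.8424) ≈ 0.014 M.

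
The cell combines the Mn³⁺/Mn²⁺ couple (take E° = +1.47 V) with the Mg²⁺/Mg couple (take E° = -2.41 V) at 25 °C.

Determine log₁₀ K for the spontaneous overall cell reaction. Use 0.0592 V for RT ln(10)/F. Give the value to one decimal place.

131.1

Cathode: Mn³⁺/Mn²⁺; anode: Mg²⁺/Mg. E°cell = +3.88 V, n = 2.
log K = nE°cell / 0.0592 = (2)(+3.88) / 0.0592 = 131.1.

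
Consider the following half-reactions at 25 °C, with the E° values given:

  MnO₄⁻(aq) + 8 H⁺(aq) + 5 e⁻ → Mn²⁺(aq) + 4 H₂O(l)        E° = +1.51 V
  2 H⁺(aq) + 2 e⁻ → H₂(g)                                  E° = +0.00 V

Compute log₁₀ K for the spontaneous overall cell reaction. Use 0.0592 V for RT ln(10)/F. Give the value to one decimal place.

Cathode: MnO₄⁻/Mn²⁺; anode: H⁺/H₂. E°cell = +1.51 V, n = 10.
log K = nE°cell / 0.0592 = (10)(+1.51) / 0.0592 = 255.1.

255.1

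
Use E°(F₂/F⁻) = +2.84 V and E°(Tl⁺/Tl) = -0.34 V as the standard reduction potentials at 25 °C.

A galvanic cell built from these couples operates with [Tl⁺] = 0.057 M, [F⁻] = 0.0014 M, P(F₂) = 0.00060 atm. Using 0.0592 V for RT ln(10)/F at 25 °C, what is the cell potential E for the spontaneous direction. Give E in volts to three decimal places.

+3.327 V

F₂/F⁻ is the cathode (higher E°), Tl⁺/Tl the anode: E°cell = +2.84 − (-0.34) = +3.18 V, n = 2.
Overall: F₂(g) + 2 Tl(s) → 2 F⁻(aq) + 2 Tl⁺(aq)
Q = [F⁻]^2·[Tl⁺]^2 / (P(F₂)); log Q = -4.974.
E = E° − (0.0592/n) log Q = +3.18 − (0.0592/2)(-4.974) = +3.327 V.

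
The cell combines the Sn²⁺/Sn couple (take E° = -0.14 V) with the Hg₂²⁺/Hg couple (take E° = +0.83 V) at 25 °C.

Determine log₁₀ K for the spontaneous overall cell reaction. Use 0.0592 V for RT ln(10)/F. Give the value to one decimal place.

Cathode: Hg₂²⁺/Hg; anode: Sn²⁺/Sn. E°cell = +0.97 V, n = 2.
log K = nE°cell / 0.0592 = (2)(+0.97) / 0.0592 = 32.8.

32.8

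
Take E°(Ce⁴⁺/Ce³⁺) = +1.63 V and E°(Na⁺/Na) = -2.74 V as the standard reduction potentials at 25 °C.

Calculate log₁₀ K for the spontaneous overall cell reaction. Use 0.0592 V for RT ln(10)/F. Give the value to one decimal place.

73.8

Cathode: Ce⁴⁺/Ce³⁺; anode: Na⁺/Na. E°cell = +4.37 V, n = 1.
log K = nE°cell / 0.0592 = (1)(+4.37) / 0.0592 = 73.8.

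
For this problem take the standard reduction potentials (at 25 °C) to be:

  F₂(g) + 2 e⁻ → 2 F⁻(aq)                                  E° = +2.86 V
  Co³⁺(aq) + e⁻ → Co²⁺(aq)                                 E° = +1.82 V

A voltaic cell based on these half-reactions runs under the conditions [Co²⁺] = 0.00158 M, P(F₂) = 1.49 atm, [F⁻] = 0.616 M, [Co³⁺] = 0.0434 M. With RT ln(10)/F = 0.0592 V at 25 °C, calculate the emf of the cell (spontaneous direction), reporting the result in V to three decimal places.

F₂/F⁻ is the cathode (higher E°), Co³⁺/Co²⁺ the anode: E°cell = +2.86 − (+1.82) = +1.04 V, n = 2.
Overall: F₂(g) + 2 Co²⁺(aq) → 2 F⁻(aq) + 2 Co³⁺(aq)
Q = [F⁻]^2·[Co³⁺]^2 / (P(F₂)·[Co²⁺]^2); log Q = 2.284.
E = E° − (0.0592/n) log Q = +1.04 − (0.0592/2)(2.284) = +0.972 V.

+0.972 V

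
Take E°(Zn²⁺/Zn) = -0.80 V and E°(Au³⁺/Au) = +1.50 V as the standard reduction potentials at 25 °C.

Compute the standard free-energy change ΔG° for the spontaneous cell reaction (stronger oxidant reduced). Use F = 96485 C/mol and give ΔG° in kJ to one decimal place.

Au³⁺/Au (E° = +1.50 V) is the cathode; Zn²⁺/Zn (E° = -0.80 V) is the anode, so E°cell = +2.30 V.
Balancing electrons gives n = 6 (lcm of 3 and 2).
ΔG° = −nFE° = −(6)(96485)(+2.30) = -1,331,493 J = -1331.5 kJ.

-1331.5 kJ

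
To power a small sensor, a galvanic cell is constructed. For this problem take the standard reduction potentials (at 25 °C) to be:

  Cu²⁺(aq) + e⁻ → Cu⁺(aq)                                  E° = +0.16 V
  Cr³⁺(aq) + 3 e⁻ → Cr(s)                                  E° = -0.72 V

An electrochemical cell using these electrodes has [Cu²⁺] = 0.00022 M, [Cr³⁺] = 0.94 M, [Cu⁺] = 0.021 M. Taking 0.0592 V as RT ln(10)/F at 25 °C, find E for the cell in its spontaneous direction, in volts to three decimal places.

Cu²⁺/Cu⁺ is the cathode (higher E°), Cr³⁺/Cr the anode: E°cell = +0.16 − (-0.72) = +0.88 V, n = 3.
Overall: 3 Cu²⁺(aq) + Cr(s) → 3 Cu⁺(aq) + Cr³⁺(aq)
Q = [Cu⁺]^3·[Cr³⁺] / ([Cu²⁺]^3); log Q = 5.913.
E = E° − (0.0592/n) log Q = +0.88 − (0.0592/3)(5.913) = +0.763 V.

+0.763 V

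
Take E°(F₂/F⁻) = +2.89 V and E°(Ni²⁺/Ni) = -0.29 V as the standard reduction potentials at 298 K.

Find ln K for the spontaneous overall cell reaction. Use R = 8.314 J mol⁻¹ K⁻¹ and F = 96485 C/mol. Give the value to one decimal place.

247.7

Cathode: F₂/F⁻; anode: Ni²⁺/Ni. E°cell = (+2.89) − (-0.29) = +3.18 V, with n = 2.
ΔG° = −nFE° = −RT ln K, so ln K = nFE°/(RT) = (2)(96485)(+3.18) / ((8.314)(298)) = 247.680.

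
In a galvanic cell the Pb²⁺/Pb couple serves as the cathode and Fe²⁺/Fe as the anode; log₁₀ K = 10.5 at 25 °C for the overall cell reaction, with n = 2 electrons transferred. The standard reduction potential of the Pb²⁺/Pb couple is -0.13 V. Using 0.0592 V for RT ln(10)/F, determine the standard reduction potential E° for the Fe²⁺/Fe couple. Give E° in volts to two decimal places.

-0.44 V

E°cell = (0.0592/n)·log K = (0.0592/2)(10.5) = +0.311 V.
Since Pb²⁺/Pb is the cathode and Fe²⁺/Fe the anode, E°cell = E°(Pb²⁺/Pb) − E°(Fe²⁺/Fe).
So E°(Fe²⁺/Fe) = E°(Pb²⁺/Pb) − E°cell = (-0.13) − (+0.311) = -0.44 V.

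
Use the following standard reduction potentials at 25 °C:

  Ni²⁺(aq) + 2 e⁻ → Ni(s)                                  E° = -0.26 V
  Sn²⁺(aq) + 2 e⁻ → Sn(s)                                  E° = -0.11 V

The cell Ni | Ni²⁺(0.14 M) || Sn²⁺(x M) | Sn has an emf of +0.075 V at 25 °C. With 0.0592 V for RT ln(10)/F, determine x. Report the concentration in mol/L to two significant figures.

0.00041 M

Sn²⁺/Sn is the cathode, Ni²⁺/Ni the anode: E°cell = +0.15 V, n = 2.
Overall reaction: Sn²⁺(aq) + Ni(s) → Sn(s) + Ni²⁺(aq); Q = [Ni²⁺]^1/[Sn²⁺]^1.
From E = E° − (0.0592/n) log Q: log Q = (E° − E)·n/0.0592 = (+0.15 − (+0.075))·2/0.0592 = 2.5338.
So 1·log[Sn²⁺] = 1·log(0.14) − log Q = -0.8539 − (2.5338) = -3.3877; [Sn²⁺] = 10^(-3.3877) ≈ 0.00041 M.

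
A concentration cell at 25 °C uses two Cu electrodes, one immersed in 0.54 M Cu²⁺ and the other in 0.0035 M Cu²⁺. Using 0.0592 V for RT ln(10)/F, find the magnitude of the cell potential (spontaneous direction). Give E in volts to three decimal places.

For a concentration cell E°cell = 0. The 0.54 M side is the cathode (reduction is favoured where [Cu²⁺] is higher).
With n = 2, E = −(0.0592/2) log([Cu²⁺]ₐₙ/[Cu²⁺]꜀ₐₜ) = −(0.0592/2) log(0.0035/0.54) = −(0.0592/2)(-2.188) = +0.065 V.

+0.065 V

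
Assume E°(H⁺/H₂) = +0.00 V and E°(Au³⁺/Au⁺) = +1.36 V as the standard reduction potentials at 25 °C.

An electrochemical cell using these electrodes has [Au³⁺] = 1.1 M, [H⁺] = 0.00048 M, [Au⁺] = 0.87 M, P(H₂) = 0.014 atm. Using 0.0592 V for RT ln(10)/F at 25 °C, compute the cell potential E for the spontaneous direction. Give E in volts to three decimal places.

+1.505 V

Au³⁺/Au⁺ is the cathode (higher E°), H⁺/H₂ the anode: E°cell = +1.36 − (+0.00) = +1.36 V, n = 2.
Overall: Au³⁺(aq) + H₂(g) → Au⁺(aq) + 2 H⁺(aq)
Q = [Au⁺]·[H⁺]^2 / ([Au³⁺]·P(H₂)); log Q = -4.886.
E = E° − (0.0592/n) log Q = +1.36 − (0.0592/2)(-4.886) = +1.505 V.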